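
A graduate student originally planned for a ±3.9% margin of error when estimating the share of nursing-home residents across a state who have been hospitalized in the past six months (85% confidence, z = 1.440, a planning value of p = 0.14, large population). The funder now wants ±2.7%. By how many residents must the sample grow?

178

At ±3.9%: n = 1.440² × 0.1204 / 0.039² ≈ 164.14 → 165.
At ±2.7%: n = 1.440² × 0.1204 / 0.027² ≈ 342.47 → 343.
Additional respondents: 343 − 165 = 178.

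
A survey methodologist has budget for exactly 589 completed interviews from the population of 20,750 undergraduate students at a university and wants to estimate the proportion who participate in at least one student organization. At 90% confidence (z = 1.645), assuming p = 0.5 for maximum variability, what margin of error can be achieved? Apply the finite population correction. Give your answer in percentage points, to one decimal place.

3.3

Finite-population factor: (N−n)/(N−1) = (20750−589)/(20750−1) = 0.9717.
SE(p̂) = √[p(1−p)/n · (N−n)/(N−1)] = √[0.2500/589 × 0.9717] = 0.02031.
E = z × SE = 1.645 × 0.02031 = 0.03341 ≈ 3.3 percentage points.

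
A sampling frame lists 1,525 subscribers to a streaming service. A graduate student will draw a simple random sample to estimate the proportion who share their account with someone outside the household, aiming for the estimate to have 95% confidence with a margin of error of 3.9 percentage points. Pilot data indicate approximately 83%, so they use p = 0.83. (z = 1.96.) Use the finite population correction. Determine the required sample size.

290

Unadjusted: n₀ = 1.96² × 0.83 × 0.17 / 0.039² ≈ 356.38, so n₀ = 357.
Finite population correction with N = 1,525: n = n₀ / (1 + (n₀−1)/N) = 357 / (1 + 356/1525) = 357 / 1.2334 ≈ 289.43.
Rounding up, n = 290.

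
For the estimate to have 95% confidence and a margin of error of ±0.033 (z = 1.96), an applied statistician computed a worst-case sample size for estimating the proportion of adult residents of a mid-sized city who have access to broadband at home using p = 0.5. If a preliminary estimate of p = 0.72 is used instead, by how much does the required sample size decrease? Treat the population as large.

170

Conservative (p = 0.5): n = 1.96² × 0.25 / 0.033² ≈ 881.91 → 882.
Using p = 0.72: p(1−p) = 0.2016, so n = 1.96² × 0.2016 / 0.033² ≈ 711.17 → 712.
Reduction: 882 − 712 = 170.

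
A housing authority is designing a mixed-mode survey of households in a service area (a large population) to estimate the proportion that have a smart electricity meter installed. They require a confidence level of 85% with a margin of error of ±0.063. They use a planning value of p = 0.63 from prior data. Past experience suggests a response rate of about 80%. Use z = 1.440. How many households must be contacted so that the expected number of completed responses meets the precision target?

Completed interviews needed: n₀ = 1.440² × 0.2331 / 0.063² ≈ 121.78 → 122.
At an 80% response rate, contacts needed = 122 / 0.80 ≈ 152.50 → 153.

153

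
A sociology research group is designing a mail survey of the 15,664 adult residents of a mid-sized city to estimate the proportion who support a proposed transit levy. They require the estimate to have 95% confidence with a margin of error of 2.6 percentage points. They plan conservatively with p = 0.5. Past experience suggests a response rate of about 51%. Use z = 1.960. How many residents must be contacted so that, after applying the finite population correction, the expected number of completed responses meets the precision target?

Completed interviews needed (unadjusted): n₀ = 1.960² × 0.2500 / 0.026² ≈ 1420.71 → 1421.
FPC for N = 15,664: n = 1421 / (1 + 1420/15664) = 1421 / 1.0907 ≈ 1302.89 → 1303.
At a 51% response rate, contacts needed = 1303 / 0.51 ≈ 2554.90 → 2555.

2555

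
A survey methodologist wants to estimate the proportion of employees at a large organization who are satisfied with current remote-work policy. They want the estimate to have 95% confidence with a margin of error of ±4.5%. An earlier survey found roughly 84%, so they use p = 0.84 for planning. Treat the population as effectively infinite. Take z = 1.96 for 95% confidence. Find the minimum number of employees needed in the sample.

With p = 0.84, p(1−p) = 0.1344.
n = z²·p(1−p)/E² = 1.96² × 0.1344 / 0.045² = 3.8416 × 0.1344 / 0.002025 ≈ 254.97.
Rounding up gives n = 255.

255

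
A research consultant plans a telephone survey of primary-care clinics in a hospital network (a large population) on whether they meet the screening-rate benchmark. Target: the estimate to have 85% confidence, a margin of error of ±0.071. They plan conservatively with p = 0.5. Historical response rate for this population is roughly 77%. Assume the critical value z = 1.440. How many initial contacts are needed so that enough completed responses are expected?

Completed interviews needed: n₀ = 1.440² × 0.2500 / 0.071² ≈ 102.84 → 103.
At a 77% response rate, contacts needed = 103 / 0.77 ≈ 133.77 → 134.

134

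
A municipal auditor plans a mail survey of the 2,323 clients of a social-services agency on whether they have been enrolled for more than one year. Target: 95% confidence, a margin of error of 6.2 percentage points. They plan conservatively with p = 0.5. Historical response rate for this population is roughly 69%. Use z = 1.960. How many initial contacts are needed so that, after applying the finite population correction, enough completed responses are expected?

Completed interviews needed (unadjusted): n₀ = 1.960² × 0.2500 / 0.062² ≈ 249.84 → 250.
FPC for N = 2,323: n = 250 / (1 + 249/2323) = 250 / 1.1072 ≈ 225.80 → 226.
At a 69% response rate, contacts needed = 226 / 0.69 ≈ 327.54 → 328.

328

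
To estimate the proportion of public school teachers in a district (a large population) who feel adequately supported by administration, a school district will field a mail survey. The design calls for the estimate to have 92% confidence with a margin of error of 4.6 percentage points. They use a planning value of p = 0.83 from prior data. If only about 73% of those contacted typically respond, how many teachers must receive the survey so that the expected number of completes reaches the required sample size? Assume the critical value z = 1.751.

281

Completed interviews needed: n₀ = 1.751² × 0.1411 / 0.046² ≈ 204.45 → 205.
At a 73% response rate, contacts needed = 205 / 0.73 ≈ 280.82 → 281.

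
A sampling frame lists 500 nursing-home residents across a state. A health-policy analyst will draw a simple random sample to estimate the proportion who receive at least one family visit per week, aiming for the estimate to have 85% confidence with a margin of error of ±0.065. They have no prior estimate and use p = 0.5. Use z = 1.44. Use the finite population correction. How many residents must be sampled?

Unadjusted: n₀ = 1.44² × 0.50 × 0.50 / 0.065² ≈ 122.70, so n₀ = 123.
Finite population correction with N = 500: n = n₀ / (1 + (n₀−1)/N) = 123 / (1 + 122/500) = 123 / 1.2440 ≈ 98.87.
Rounding up, n = 99.

99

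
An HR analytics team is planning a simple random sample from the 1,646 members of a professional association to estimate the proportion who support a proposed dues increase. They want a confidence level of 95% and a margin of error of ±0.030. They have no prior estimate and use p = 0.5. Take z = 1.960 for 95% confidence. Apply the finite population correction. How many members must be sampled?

648

Unadjusted: n₀ = 1.960² × 0.50 × 0.50 / 0.030² ≈ 1067.11, so n₀ = 1068.
Finite population correction with N = 1,646: n = n₀ / (1 + (n₀−1)/N) = 1068 / (1 + 1067/1646) = 1068 / 1.6482 ≈ 647.96.
Rounding up, n = 648.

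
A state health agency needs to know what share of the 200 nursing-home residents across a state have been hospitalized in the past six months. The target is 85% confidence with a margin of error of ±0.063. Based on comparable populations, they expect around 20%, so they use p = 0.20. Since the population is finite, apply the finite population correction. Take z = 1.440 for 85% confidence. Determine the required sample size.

Unadjusted: n₀ = 1.440² × 0.20 × 0.80 / 0.063² ≈ 83.59, so n₀ = 84.
Finite population correction with N = 200: n = n₀ / (1 + (n₀−1)/N) = 84 / (1 + 83/200) = 84 / 1.4150 ≈ 59.36.
Rounding up, n = 60.

60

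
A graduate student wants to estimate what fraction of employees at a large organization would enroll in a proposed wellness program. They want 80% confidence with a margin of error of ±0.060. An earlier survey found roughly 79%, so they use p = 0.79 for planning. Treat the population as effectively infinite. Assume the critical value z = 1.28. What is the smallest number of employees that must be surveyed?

76

With p = 0.79, p(1−p) = 0.1659.
n = z²·p(1−p)/E² = 1.28² × 0.1659 / 0.060² = 1.6384 × 0.1659 / 0.003600 ≈ 75.50.
Rounding up gives n = 76.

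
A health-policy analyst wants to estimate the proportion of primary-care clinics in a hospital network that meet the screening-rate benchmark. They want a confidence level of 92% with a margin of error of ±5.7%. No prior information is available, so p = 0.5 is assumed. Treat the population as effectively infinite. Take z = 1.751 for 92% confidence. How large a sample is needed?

236

With p = 0.5, p(1−p) = 0.25.
n = z²·p(1−p)/E² = 1.751² × 0.2500 / 0.057² = 3.0660 × 0.2500 / 0.003249 ≈ 235.92.
Rounding up gives n = 236.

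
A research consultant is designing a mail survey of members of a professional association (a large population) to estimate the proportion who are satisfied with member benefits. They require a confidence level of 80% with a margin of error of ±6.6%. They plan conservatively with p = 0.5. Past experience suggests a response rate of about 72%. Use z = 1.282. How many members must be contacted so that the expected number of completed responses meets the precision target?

132

Completed interviews needed: n₀ = 1.282² × 0.2500 / 0.066² ≈ 94.33 → 95.
At a 72% response rate, contacts needed = 95 / 0.72 ≈ 131.94 → 132.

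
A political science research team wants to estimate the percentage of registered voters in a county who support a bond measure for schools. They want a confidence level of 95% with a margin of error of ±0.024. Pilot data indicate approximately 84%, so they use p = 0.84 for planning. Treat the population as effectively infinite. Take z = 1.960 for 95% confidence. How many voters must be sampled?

897

With p = 0.84, p(1−p) = 0.1344.
n = z²·p(1−p)/E² = 1.960² × 0.1344 / 0.024² = 3.8416 × 0.1344 / 0.000576 ≈ 896.37.
Rounding up gives n = 897.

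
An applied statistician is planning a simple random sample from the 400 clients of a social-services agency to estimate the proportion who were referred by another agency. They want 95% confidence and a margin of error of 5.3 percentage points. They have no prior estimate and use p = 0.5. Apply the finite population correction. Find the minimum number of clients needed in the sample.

For 95% confidence, z = 1.96.
Unadjusted: n₀ = 1.96² × 0.50 × 0.50 / 0.053² ≈ 341.90, so n₀ = 342.
Finite population correction with N = 400: n = n₀ / (1 + (n₀−1)/N) = 342 / (1 + 341/400) = 342 / 1.8525 ≈ 184.62.
Rounding up, n = 185.

185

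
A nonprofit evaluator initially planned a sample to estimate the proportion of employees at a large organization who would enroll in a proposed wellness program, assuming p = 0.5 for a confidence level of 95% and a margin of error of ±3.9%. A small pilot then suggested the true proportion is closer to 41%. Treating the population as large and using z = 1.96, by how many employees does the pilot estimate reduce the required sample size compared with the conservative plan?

21

Conservative (p = 0.5): n = 1.96² × 0.25 / 0.039² ≈ 631.43 → 632.
Using p = 0.41: p(1−p) = 0.2419, so n = 1.96² × 0.2419 / 0.039² ≈ 610.97 → 611.
Reduction: 632 − 611 = 21.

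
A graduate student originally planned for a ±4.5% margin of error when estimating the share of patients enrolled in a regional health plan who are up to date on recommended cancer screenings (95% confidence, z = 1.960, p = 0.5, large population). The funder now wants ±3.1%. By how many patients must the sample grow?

At ±4.5%: n = 1.960² × 0.2500 / 0.045² ≈ 474.27 → 475.
At ±3.1%: n = 1.960² × 0.2500 / 0.031² ≈ 999.38 → 1000.
Additional respondents: 1000 − 475 = 525.

525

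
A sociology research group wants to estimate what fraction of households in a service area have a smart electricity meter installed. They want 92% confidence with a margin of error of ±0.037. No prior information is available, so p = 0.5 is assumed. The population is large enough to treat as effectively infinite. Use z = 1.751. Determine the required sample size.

With p = 0.5, p(1−p) = 0.25.
n = z²·p(1−p)/E² = 1.751² × 0.2500 / 0.037² = 3.0660 × 0.2500 / 0.001369 ≈ 559.90.
Rounding up gives n = 560.

560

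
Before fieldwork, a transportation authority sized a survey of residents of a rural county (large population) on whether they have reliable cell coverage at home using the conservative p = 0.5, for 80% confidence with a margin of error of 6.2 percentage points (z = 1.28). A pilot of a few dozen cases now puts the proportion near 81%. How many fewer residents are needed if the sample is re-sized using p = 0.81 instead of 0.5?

Conservative (p = 0.5): n = 1.28² × 0.25 / 0.062² ≈ 106.56 → 107.
Using p = 0.81: p(1−p) = 0.1539, so n = 1.28² × 0.1539 / 0.062² ≈ 65.60 → 66.
Reduction: 107 − 66 = 41.

41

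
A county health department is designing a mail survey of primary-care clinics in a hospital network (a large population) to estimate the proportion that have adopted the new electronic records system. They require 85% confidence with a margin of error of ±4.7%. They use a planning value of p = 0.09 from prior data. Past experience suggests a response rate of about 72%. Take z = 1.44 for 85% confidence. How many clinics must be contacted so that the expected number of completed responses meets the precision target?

Completed interviews needed: n₀ = 1.44² × 0.0819 / 0.047² ≈ 76.88 → 77.
At a 72% response rate, contacts needed = 77 / 0.72 ≈ 106.94 → 107.

107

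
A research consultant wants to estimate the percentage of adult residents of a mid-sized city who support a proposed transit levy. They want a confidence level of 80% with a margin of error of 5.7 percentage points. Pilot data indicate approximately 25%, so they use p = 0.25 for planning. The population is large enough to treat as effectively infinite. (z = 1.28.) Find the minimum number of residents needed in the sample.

With p = 0.25, p(1−p) = 0.1875.
n = z²·p(1−p)/E² = 1.28² × 0.1875 / 0.057² = 1.6384 × 0.1875 / 0.003249 ≈ 94.55.
Rounding up gives n = 95.

95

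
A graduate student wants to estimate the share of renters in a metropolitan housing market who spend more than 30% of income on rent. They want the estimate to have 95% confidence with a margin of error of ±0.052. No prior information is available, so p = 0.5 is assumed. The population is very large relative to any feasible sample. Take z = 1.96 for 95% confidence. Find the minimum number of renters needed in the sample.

With p = 0.5, p(1−p) = 0.25.
n = z²·p(1−p)/E² = 1.96² × 0.2500 / 0.052² = 3.8416 × 0.2500 / 0.002704 ≈ 355.18.
Rounding up gives n = 356.

356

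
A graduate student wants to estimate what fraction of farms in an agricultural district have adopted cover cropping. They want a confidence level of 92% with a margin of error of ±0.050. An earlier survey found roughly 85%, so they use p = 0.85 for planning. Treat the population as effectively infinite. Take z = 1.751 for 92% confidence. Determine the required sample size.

With p = 0.85, p(1−p) = 0.1275.
n = z²·p(1−p)/E² = 1.751² × 0.1275 / 0.050² = 3.0660 × 0.1275 / 0.002500 ≈ 156.37.
Rounding up gives n = 157.

157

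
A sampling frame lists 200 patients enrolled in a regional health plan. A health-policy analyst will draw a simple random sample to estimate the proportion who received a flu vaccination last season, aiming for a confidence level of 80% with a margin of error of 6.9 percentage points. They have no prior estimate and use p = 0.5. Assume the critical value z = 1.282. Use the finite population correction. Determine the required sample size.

Unadjusted: n₀ = 1.282² × 0.50 × 0.50 / 0.069² ≈ 86.30, so n₀ = 87.
Finite population correction with N = 200: n = n₀ / (1 + (n₀−1)/N) = 87 / (1 + 86/200) = 87 / 1.4300 ≈ 60.84.
Rounding up, n = 61.

61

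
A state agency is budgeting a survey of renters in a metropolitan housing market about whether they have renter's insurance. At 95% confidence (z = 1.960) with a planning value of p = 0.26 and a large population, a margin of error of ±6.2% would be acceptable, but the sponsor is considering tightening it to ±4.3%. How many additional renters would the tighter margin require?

207

At ±6.2%: n = 1.960² × 0.1924 / 0.062² ≈ 192.28 → 193.
At ±4.3%: n = 1.960² × 0.1924 / 0.043² ≈ 399.74 → 400.
Additional respondents: 400 − 193 = 207.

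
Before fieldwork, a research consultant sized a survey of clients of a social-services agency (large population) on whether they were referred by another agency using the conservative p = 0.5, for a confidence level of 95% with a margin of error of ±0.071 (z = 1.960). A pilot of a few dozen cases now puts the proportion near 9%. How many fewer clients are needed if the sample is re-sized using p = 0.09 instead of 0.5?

Conservative (p = 0.5): n = 1.960² × 0.25 / 0.071² ≈ 190.52 → 191.
Using p = 0.09: p(1−p) = 0.0819, so n = 1.960² × 0.0819 / 0.071² ≈ 62.41 → 63.
Reduction: 191 − 63 = 128.

128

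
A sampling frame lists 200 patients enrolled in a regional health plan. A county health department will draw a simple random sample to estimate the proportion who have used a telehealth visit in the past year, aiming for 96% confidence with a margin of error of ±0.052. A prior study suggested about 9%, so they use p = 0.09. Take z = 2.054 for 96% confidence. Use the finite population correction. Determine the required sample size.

Unadjusted: n₀ = 2.054² × 0.09 × 0.91 / 0.052² ≈ 127.78, so n₀ = 128.
Finite population correction with N = 200: n = n₀ / (1 + (n₀−1)/N) = 128 / (1 + 127/200) = 128 / 1.6350 ≈ 78.29.
Rounding up, n = 79.

79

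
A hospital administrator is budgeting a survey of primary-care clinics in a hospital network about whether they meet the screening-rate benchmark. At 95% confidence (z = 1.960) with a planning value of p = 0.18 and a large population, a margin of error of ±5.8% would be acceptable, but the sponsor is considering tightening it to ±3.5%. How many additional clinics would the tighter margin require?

At ±5.8%: n = 1.960² × 0.1476 / 0.058² ≈ 168.56 → 169.
At ±3.5%: n = 1.960² × 0.1476 / 0.035² ≈ 462.87 → 463.
Additional respondents: 463 − 169 = 294.

294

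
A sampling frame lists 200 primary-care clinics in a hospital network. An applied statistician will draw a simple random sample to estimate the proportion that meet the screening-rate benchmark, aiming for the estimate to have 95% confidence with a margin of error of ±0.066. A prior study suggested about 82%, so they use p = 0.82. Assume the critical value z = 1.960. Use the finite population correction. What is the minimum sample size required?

80

Unadjusted: n₀ = 1.960² × 0.82 × 0.18 / 0.066² ≈ 130.17, so n₀ = 131.
Finite population correction with N = 200: n = n₀ / (1 + (n₀−1)/N) = 131 / (1 + 130/200) = 131 / 1.6500 ≈ 79.39.
Rounding up, n = 80.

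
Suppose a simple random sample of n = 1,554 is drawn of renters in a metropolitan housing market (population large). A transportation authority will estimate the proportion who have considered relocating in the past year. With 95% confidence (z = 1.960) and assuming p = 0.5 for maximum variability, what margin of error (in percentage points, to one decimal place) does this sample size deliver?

2.5

SE(p̂) = √[p(1−p)/n] = √[0.2500/1554] = 0.01268.
E = z × SE = 1.960 × 0.01268 = 0.02486, or 2.5 percentage points.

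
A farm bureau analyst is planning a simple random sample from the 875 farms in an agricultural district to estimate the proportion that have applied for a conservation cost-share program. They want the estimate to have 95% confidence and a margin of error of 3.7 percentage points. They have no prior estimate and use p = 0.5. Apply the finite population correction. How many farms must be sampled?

For 95% confidence, z = 1.96.
Unadjusted: n₀ = 1.96² × 0.50 × 0.50 / 0.037² ≈ 701.53, so n₀ = 702.
Finite population correction with N = 875: n = n₀ / (1 + (n₀−1)/N) = 702 / (1 + 701/875) = 702 / 1.8011 ≈ 389.75.
Rounding up, n = 390.

390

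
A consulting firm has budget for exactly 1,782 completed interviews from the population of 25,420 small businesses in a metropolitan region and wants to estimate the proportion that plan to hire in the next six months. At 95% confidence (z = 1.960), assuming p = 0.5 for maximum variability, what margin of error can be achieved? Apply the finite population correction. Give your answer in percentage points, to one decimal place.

2.2

Finite-population factor: (N−n)/(N−1) = (25420−1782)/(25420−1) = 0.9299.
SE(p̂) = √[p(1−p)/n · (N−n)/(N−1)] = √[0.2500/1782 × 0.9299] = 0.01142.
E = z × SE = 1.960 × 0.01142 = 0.02239 ≈ 2.2 percentage points.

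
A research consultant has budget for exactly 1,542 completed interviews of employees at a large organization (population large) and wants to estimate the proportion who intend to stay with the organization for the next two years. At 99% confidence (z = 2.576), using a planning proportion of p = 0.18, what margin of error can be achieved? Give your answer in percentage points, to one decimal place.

SE(p̂) = √[p(1−p)/n] = √[0.1476/1542] = 0.00978.
E = z × SE = 2.576 × 0.00978 = 0.02520, or 2.5 percentage points.

2.5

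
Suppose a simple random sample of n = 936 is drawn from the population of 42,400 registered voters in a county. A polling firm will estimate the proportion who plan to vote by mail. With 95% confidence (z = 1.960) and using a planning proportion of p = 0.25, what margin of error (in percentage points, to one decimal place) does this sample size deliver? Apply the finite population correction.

2.7

Finite-population factor: (N−n)/(N−1) = (42400−936)/(42400−1) = 0.9779.
SE(p̂) = √[p(1−p)/n · (N−n)/(N−1)] = √[0.1875/936 × 0.9779] = 0.01400.
E = z × SE = 1.960 × 0.01400 = 0.02743 ≈ 2.7 percentage points.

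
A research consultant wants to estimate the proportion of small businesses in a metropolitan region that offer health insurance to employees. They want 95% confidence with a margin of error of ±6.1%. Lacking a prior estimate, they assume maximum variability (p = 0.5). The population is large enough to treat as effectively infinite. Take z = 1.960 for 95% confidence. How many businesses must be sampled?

259

With p = 0.5, p(1−p) = 0.25.
n = z²·p(1−p)/E² = 1.960² × 0.2500 / 0.061² = 3.8416 × 0.2500 / 0.003721 ≈ 258.10.
Rounding up gives n = 259.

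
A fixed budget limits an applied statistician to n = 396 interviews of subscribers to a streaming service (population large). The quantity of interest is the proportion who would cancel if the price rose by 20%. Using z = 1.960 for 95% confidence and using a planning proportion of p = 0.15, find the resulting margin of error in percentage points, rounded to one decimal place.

SE(p̂) = √[p(1−p)/n] = √[0.1275/396] = 0.01794.
E = z × SE = 1.960 × 0.01794 = 0.03517, or 3.5 percentage points.

3.5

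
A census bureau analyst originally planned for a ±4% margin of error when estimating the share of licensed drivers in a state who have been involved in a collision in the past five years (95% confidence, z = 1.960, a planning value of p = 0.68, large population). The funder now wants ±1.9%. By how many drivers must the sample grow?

1793

At ±4%: n = 1.960² × 0.2176 / 0.040² ≈ 522.46 → 523.
At ±1.9%: n = 1.960² × 0.2176 / 0.019² ≈ 2315.60 → 2316.
Additional respondents: 2316 − 523 = 1793.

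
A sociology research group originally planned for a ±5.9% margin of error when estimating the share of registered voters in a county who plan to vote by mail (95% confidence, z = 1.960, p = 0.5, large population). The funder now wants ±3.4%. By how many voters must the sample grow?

At ±5.9%: n = 1.960² × 0.2500 / 0.059² ≈ 275.90 → 276.
At ±3.4%: n = 1.960² × 0.2500 / 0.034² ≈ 830.80 → 831.
Additional respondents: 831 − 276 = 555.

555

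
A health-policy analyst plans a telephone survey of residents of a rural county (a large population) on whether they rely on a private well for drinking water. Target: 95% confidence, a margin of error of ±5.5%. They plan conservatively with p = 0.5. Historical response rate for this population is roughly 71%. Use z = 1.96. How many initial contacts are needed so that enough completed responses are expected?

448

Completed interviews needed: n₀ = 1.96² × 0.2500 / 0.055² ≈ 317.49 → 318.
At a 71% response rate, contacts needed = 318 / 0.71 ≈ 447.89 → 448.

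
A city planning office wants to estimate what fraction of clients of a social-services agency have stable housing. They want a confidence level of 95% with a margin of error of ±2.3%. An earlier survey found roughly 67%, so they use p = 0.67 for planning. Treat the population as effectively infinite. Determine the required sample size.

For 95% confidence, z = 1.960.
With p = 0.67, p(1−p) = 0.2211.
n = z²·p(1−p)/E² = 1.960² × 0.2211 / 0.023² = 3.8416 × 0.2211 / 0.000529 ≈ 1605.63.
Rounding up gives n = 1606.

1606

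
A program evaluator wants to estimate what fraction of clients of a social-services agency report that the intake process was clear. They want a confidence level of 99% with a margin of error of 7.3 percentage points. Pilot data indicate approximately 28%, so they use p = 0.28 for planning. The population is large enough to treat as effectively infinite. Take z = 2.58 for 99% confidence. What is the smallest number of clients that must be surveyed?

252

With p = 0.28, p(1−p) = 0.2016.
n = z²·p(1−p)/E² = 2.58² × 0.2016 / 0.073² = 6.6564 × 0.2016 / 0.005329 ≈ 251.82.
Rounding up gives n = 252.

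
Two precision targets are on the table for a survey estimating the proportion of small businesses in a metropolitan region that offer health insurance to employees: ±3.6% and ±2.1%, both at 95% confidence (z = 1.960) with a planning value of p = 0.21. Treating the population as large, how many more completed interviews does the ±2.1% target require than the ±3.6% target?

At ±3.6%: n = 1.960² × 0.1659 / 0.036² ≈ 491.76 → 492.
At ±2.1%: n = 1.960² × 0.1659 / 0.021² ≈ 1445.17 → 1446.
Additional respondents: 1446 − 492 = 954.

954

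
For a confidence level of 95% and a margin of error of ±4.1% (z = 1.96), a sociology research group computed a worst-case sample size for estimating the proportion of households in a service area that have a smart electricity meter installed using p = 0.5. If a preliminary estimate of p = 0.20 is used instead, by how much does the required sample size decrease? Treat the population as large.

206

Conservative (p = 0.5): n = 1.96² × 0.25 / 0.041² ≈ 571.33 → 572.
Using p = 0.20: p(1−p) = 0.1600, so n = 1.96² × 0.1600 / 0.041² ≈ 365.65 → 366.
Reduction: 572 − 366 = 206.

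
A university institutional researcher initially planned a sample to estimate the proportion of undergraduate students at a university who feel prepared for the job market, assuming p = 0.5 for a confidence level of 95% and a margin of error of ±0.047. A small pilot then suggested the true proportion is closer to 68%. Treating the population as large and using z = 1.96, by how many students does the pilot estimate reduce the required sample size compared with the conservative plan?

Conservative (p = 0.5): n = 1.96² × 0.25 / 0.047² ≈ 434.77 → 435.
Using p = 0.68: p(1−p) = 0.2176, so n = 1.96² × 0.2176 / 0.047² ≈ 378.42 → 379.
Reduction: 435 − 379 = 56.

56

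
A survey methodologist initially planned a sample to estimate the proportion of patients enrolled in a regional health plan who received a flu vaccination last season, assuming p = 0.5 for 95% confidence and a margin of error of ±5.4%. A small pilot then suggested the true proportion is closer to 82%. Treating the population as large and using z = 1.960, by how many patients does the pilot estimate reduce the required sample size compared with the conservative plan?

135

Conservative (p = 0.5): n = 1.960² × 0.25 / 0.054² ≈ 329.36 → 330.
Using p = 0.82: p(1−p) = 0.1476, so n = 1.960² × 0.1476 / 0.054² ≈ 194.45 → 195.
Reduction: 330 − 195 = 135.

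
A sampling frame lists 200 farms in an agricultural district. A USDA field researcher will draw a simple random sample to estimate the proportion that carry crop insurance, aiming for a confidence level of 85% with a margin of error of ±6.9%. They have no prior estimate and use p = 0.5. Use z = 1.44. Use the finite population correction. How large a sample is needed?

71

Unadjusted: n₀ = 1.44² × 0.50 × 0.50 / 0.069² ≈ 108.88, so n₀ = 109.
Finite population correction with N = 200: n = n₀ / (1 + (n₀−1)/N) = 109 / (1 + 108/200) = 109 / 1.5400 ≈ 70.78.
Rounding up, n = 71.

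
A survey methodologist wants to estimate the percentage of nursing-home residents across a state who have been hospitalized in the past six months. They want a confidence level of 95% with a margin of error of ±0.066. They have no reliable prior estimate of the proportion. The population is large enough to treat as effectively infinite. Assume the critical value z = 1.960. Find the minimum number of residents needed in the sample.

221

With no prior estimate, use p = 0.5, giving p(1−p) = 0.25.
n = z²·p(1−p)/E² = 1.960² × 0.2500 / 0.066² = 3.8416 × 0.2500 / 0.004356 ≈ 220.48.
Rounding up gives n = 221.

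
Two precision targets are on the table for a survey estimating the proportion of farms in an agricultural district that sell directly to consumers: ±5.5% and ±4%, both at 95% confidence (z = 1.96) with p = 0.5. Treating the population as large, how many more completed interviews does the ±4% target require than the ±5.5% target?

283

At ±5.5%: n = 1.96² × 0.2500 / 0.055² ≈ 317.49 → 318.
At ±4%: n = 1.96² × 0.2500 / 0.040² ≈ 600.25 → 601.
Additional respondents: 601 − 318 = 283.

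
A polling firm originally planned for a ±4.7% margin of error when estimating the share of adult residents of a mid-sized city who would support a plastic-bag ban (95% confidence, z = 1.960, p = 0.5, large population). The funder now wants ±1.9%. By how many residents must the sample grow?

At ±4.7%: n = 1.960² × 0.2500 / 0.047² ≈ 434.77 → 435.
At ±1.9%: n = 1.960² × 0.2500 / 0.019² ≈ 2660.39 → 2661.
Additional respondents: 2661 − 435 = 2226.

2226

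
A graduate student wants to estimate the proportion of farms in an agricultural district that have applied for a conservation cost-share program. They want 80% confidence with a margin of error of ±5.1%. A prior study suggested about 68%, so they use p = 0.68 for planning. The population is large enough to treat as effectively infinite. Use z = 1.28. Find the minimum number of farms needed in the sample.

138

With p = 0.68, p(1−p) = 0.2176.
n = z²·p(1−p)/E² = 1.28² × 0.2176 / 0.051² = 1.6384 × 0.2176 / 0.002601 ≈ 137.07.
Rounding up gives n = 138.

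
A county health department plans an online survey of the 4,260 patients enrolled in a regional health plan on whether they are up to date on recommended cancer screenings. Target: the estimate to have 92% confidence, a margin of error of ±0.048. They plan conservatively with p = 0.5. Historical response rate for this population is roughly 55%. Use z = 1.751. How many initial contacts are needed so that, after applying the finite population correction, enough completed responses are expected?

562

Completed interviews needed (unadjusted): n₀ = 1.751² × 0.2500 / 0.048² ≈ 332.68 → 333.
FPC for N = 4,260: n = 333 / (1 + 332/4260) = 333 / 1.0779 ≈ 308.92 → 309.
At a 55% response rate, contacts needed = 309 / 0.55 ≈ 561.82 → 562.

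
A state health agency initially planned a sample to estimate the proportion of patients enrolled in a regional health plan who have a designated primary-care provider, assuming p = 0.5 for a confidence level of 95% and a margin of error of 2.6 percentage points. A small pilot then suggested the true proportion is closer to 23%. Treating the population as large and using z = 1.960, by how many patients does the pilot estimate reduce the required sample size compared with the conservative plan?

414

Conservative (p = 0.5): n = 1.960² × 0.25 / 0.026² ≈ 1420.71 → 1421.
Using p = 0.23: p(1−p) = 0.1771, so n = 1.960² × 0.1771 / 0.026² ≈ 1006.43 → 1007.
Reduction: 1421 − 1007 = 414.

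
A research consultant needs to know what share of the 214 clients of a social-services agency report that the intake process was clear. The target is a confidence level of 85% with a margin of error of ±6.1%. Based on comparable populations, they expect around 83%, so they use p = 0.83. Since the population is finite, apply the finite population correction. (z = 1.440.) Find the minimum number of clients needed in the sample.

Unadjusted: n₀ = 1.440² × 0.83 × 0.17 / 0.061² ≈ 78.63, so n₀ = 79.
Finite population correction with N = 214: n = n₀ / (1 + (n₀−1)/N) = 79 / (1 + 78/214) = 79 / 1.3645 ≈ 57.90.
Rounding up, n = 58.

58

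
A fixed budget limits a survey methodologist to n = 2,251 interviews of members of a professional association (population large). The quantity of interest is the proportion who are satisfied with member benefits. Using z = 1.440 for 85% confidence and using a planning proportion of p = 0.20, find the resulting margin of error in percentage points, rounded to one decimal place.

SE(p̂) = √[p(1−p)/n] = √[0.1600/2251] = 0.00843.
E = z × SE = 1.440 × 0.00843 = 0.01214, or 1.2 percentage points.

1.2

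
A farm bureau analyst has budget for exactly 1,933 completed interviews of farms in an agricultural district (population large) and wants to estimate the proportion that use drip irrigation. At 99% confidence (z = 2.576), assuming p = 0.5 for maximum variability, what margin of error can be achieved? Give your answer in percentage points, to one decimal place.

2.9

SE(p̂) = √[p(1−p)/n] = √[0.2500/1933] = 0.01137.
E = z × SE = 2.576 × 0.01137 = 0.02930, or 2.9 percentage points.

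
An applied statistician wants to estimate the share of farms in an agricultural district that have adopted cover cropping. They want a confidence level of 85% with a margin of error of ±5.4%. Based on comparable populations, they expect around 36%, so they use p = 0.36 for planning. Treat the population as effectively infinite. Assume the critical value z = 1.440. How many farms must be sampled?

164

With p = 0.36, p(1−p) = 0.2304.
n = z²·p(1−p)/E² = 1.440² × 0.2304 / 0.054² = 2.0736 × 0.2304 / 0.002916 ≈ 163.84.
Rounding up gives n = 164.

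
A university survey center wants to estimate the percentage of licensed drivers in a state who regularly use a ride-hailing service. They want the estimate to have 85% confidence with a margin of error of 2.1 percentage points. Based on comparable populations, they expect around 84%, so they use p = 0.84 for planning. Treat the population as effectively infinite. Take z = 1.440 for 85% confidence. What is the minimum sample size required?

With p = 0.84, p(1−p) = 0.1344.
n = z²·p(1−p)/E² = 1.440² × 0.1344 / 0.021² = 2.0736 × 0.1344 / 0.000441 ≈ 631.95.
Rounding up gives n = 632.

632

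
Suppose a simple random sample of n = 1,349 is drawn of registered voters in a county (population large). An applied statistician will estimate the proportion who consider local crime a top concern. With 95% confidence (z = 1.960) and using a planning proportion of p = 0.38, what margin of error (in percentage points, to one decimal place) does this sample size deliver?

2.6

SE(p̂) = √[p(1−p)/n] = √[0.2356/1349] = 0.01322.
E = z × SE = 1.960 × 0.01322 = 0.02590, or 2.6 percentage points.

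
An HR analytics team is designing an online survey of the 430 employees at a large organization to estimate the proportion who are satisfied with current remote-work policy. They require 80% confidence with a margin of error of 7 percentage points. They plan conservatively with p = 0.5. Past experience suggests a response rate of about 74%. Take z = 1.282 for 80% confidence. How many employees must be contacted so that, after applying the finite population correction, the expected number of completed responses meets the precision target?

96

Completed interviews needed (unadjusted): n₀ = 1.282² × 0.2500 / 0.070² ≈ 83.85 → 84.
FPC for N = 430: n = 84 / (1 + 83/430) = 84 / 1.1930 ≈ 70.41 → 71.
At a 74% response rate, contacts needed = 71 / 0.74 ≈ 95.95 → 96.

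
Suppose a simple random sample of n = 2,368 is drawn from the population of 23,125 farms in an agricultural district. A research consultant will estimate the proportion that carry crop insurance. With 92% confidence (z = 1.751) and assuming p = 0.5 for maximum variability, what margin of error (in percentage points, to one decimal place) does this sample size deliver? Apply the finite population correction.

1.7

Finite-population factor: (N−n)/(N−1) = (23125−2368)/(23125−1) = 0.8976.
SE(p̂) = √[p(1−p)/n · (N−n)/(N−1)] = √[0.2500/2368 × 0.8976] = 0.00973.
E = z × SE = 1.751 × 0.00973 = 0.01705 ≈ 1.7 percentage points.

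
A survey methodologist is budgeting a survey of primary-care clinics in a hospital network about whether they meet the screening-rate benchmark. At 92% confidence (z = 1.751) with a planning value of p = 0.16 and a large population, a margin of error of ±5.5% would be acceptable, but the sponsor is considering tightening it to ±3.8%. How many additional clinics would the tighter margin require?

149

At ±5.5%: n = 1.751² × 0.1344 / 0.055² ≈ 136.22 → 137.
At ±3.8%: n = 1.751² × 0.1344 / 0.038² ≈ 285.37 → 286.
Additional respondents: 286 − 137 = 149.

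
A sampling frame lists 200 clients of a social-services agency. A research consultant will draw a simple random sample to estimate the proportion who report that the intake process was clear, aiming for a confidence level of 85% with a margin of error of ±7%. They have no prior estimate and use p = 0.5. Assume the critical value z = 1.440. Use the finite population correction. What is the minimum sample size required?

70

Unadjusted: n₀ = 1.440² × 0.50 × 0.50 / 0.070² ≈ 105.80, so n₀ = 106.
Finite population correction with N = 200: n = n₀ / (1 + (n₀−1)/N) = 106 / (1 + 105/200) = 106 / 1.5250 ≈ 69.51.
Rounding up, n = 70.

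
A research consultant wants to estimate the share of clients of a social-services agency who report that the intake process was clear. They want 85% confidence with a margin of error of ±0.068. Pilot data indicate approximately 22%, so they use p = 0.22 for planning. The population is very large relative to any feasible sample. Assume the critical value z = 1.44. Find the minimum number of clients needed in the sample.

With p = 0.22, p(1−p) = 0.1716.
n = z²·p(1−p)/E² = 1.44² × 0.1716 / 0.068² = 2.0736 × 0.1716 / 0.004624 ≈ 76.95.
Rounding up gives n = 77.

77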